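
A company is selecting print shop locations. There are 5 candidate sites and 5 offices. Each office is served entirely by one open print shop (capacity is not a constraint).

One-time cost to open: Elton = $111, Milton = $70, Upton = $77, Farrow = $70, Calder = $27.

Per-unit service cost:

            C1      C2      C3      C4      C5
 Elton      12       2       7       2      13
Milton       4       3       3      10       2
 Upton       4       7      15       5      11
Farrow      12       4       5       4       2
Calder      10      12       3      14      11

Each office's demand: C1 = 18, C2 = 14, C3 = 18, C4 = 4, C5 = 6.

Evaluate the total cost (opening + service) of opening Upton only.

Each office is assigned to its cheapest site among the open ones.
{Upton}: C1→Upton 4·18=72, C2→Upton 7·14=98, C3→Upton 15·18=270, C4→Upton 5·4=20, C5→Upton 11·6=66. Service 526; fixed 77; total 603.

Total cost: 603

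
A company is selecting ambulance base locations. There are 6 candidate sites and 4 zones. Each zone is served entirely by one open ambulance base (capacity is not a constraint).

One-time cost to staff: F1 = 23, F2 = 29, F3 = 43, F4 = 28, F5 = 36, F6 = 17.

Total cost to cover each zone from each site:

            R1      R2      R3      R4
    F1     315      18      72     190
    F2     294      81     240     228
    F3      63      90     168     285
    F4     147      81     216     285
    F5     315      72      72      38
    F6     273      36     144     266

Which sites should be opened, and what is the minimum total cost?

Open F1, F3 and F5; minimum total cost 293.

For any fixed open set, each zone goes to its cheapest open site; total = fixed + service.
{F1, F3, F5}: R1→F3 63, R2→F1 18, R3→F1 72, R4→F5 38. Service 191; fixed 102; total 293.
{F3, F5, F6}: service 209 + fixed 96 = 305
{F1, F3, F5, F6}: R1→F3 63, R2→F1 18, R3→F1 72, R4→F5 38. Service 191; fixed 119; total 310.
{F1, F2, F3, F4, F5, F6}: R1→F3 63, R2→F1 18, R3→F1 72, R4→F5 38. Service 191; fixed 176; total 367.
No other subset beats 293.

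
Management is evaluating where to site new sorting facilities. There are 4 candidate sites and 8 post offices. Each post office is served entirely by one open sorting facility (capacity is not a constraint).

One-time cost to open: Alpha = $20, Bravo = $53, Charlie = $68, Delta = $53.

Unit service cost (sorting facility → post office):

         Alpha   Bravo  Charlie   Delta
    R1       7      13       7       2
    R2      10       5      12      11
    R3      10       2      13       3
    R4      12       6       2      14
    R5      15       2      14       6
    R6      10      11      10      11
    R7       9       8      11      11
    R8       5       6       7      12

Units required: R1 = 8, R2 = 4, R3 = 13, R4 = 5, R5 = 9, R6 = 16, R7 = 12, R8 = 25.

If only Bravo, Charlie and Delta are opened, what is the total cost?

Total cost: 670

Each post office is assigned to its cheapest site among the open ones.
{Bravo, Charlie, Delta}: R1→Delta 2·8=16, R2→Bravo 5·4=20, R3→Bravo 2·13=26, R4→Charlie 2·5=10, R5→Bravo 2·9=18, R6→Charlie 10·16=160, R7→Bravo 8·12=96, R8→Bravo 6·25=150. Service 496; fixed 174; total 670.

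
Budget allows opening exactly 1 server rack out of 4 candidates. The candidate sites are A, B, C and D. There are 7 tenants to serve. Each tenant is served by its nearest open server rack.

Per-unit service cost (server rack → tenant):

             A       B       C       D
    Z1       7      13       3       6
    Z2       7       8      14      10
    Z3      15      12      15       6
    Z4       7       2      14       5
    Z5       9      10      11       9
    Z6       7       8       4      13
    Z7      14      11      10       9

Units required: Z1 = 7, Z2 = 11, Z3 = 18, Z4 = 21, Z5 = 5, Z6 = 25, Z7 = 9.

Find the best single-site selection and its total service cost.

With exactly 1 open, each tenant uses its cheapest among the chosen.
{B}: Z1→B 13·7=91, Z2→B 8·11=88, Z3→B 12·18=216, Z4→B 2·21=42, Z5→B 10·5=50, Z6→B 8·25=200, Z7→B 11·9=99. Service cost 786.
{D}: service cost 816
{A}: service cost 889
Among all 4 size-1 choices, {B} is lowest.

Choose B only; total service cost 786.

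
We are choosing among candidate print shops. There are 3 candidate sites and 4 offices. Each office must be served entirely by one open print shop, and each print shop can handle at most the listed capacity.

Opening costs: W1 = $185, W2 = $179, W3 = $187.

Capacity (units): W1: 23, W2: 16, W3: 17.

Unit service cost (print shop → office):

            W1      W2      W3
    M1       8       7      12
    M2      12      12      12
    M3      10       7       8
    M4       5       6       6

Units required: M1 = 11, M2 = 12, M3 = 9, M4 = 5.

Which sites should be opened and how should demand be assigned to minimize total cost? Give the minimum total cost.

Open {W1, W2}: M1→W1 8·11=88, M2→W1 12·12=144, M3→W2 7·9=63, M4→W2 6·5=30.
Loads: W1 carries 23/23, W2 carries 14/16. Service 325; fixed 364; total 689.
Next best feasible plan costs 705.

Minimum total cost: 689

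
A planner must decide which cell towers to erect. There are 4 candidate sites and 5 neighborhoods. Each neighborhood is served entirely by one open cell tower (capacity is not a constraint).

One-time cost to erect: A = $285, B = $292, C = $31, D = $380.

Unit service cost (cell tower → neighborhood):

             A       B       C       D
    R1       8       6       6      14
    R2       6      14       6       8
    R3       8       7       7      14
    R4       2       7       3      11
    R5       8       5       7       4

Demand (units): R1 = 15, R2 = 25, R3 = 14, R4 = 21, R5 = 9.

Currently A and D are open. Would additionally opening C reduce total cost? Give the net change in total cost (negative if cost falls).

Yes — net change −13 (cost falls by 13).

Current service cost with {A, D}: 460.
Adding C: each neighborhood re-picks its cheapest; new service cost 416, saving 44.
Extra fixed cost: 31. Net change = 31 − 44 = -13.
(Totals: 1125 → 1112.)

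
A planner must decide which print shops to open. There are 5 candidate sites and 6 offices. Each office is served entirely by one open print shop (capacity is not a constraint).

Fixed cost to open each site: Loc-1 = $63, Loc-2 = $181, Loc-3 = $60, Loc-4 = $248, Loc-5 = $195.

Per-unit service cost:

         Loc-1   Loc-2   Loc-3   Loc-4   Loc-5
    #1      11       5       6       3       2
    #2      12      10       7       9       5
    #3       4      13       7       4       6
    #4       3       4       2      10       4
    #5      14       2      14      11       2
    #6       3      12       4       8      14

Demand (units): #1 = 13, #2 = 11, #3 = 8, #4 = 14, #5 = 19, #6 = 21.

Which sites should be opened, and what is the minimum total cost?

For any fixed open set, each office goes to its cheapest open site; total = fixed + service.
{Loc-1, Loc-5}: #1→Loc-5 2·13=26, #2→Loc-5 5·11=55, #3→Loc-1 4·8=32, #4→Loc-1 3·14=42, #5→Loc-5 2·19=38, #6→Loc-1 3·21=63. Service 256; fixed 258; total 514.
{Loc-3, Loc-5}: service 279 + fixed 255 = 534
{Loc-1, Loc-3, Loc-5}: #1→Loc-5 2·13=26, #2→Loc-5 5·11=55, #3→Loc-1 4·8=32, #4→Loc-3 2·14=28, #5→Loc-5 2·19=38, #6→Loc-1 3·21=63. Service 242; fixed 318; total 560.
{Loc-1, Loc-2, Loc-3, Loc-4, Loc-5}: service 242 + fixed 747 = 989
No other subset beats 514.

Open Loc-1 and Loc-5; minimum total cost 514.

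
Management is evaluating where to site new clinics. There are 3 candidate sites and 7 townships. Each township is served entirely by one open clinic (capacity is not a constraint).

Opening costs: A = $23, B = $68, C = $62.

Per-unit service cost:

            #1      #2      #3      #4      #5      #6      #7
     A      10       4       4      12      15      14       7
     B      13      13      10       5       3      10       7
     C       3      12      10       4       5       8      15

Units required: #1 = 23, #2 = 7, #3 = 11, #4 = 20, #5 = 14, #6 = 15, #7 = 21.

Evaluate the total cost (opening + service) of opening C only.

Each township is assigned to its cheapest site among the open ones.
{C}: #1→C 3·23=69, #2→C 12·7=84, #3→C 10·11=110, #4→C 4·20=80, #5→C 5·14=70, #6→C 8·15=120, #7→C 15·21=315. Service 848; fixed 62; total 910.

Total cost: 910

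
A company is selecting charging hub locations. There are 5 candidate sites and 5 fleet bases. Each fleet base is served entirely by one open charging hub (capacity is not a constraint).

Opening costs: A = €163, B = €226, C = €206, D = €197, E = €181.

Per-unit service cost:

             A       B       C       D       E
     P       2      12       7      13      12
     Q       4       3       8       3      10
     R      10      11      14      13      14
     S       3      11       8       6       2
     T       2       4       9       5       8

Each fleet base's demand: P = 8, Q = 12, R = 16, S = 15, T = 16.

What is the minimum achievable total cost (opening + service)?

For any fixed open set, each fleet base goes to its cheapest open site; total = fixed + service.
{A}: P→A 2·8=16, Q→A 4·12=48, R→A 10·16=160, S→A 3·15=45, T→A 2·16=32. Service 301; fixed 163; total 464.
{A, E}: P→A 2·8=16, Q→A 4·12=48, R→A 10·16=160, S→E 2·15=30, T→A 2·16=32. Service 286; fixed 344; total 630.
{A, D}: service 289 + fixed 360 = 649
{A, B, C, D, E}: P→A 2·8=16, Q→B 3·12=36, R→A 10·16=160, S→E 2·15=30, T→A 2·16=32. Service 274; fixed 973; total 1247.
No other subset beats 464.

Minimum total cost: 464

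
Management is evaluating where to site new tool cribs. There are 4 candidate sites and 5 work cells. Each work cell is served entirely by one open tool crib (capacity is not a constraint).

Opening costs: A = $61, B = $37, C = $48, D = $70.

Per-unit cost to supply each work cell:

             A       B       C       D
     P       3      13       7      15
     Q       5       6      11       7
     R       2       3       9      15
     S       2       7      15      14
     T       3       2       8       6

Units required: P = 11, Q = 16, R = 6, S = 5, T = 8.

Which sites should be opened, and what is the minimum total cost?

For any fixed open set, each work cell goes to its cheapest open site; total = fixed + service.
{A}: P→A 3·11=33, Q→A 5·16=80, R→A 2·6=12, S→A 2·5=10, T→A 3·8=24. Service 159; fixed 61; total 220.
{A, B}: P→A 3·11=33, Q→A 5·16=80, R→A 2·6=12, S→A 2·5=10, T→B 2·8=16. Service 151; fixed 98; total 249.
{A, C}: service 159 + fixed 109 = 268
{A, B, C, D}: service 151 + fixed 216 = 367
No other subset beats 220.

Open A only; minimum total cost 220.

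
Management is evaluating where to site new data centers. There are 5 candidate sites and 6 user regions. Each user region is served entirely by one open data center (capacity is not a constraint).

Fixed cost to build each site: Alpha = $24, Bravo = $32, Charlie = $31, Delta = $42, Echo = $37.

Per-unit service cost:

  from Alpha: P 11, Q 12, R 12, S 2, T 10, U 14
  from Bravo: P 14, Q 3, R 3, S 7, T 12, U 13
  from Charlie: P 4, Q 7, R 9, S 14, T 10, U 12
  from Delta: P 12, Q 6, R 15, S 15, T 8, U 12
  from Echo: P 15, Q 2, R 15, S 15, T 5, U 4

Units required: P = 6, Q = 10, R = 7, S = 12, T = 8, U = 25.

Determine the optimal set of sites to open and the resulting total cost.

For any fixed open set, each user region goes to its cheapest open site; total = fixed + service.
{Alpha, Bravo, Charlie, Echo}: P→Charlie 4·6=24, Q→Echo 2·10=20, R→Bravo 3·7=21, S→Alpha 2·12=24, T→Echo 5·8=40, U→Echo 4·25=100. Service 229; fixed 124; total 353.
{Alpha, Charlie, Echo}: service 271 + fixed 92 = 363
{Alpha, Bravo, Echo}: P→Alpha 11·6=66, Q→Echo 2·10=20, R→Bravo 3·7=21, S→Alpha 2·12=24, T→Echo 5·8=40, U→Echo 4·25=100. Service 271; fixed 93; total 364.
{Alpha, Bravo, Charlie, Delta, Echo}: service 229 + fixed 166 = 395
No other subset beats 353.

Open Alpha, Bravo, Charlie and Echo; minimum total cost 353.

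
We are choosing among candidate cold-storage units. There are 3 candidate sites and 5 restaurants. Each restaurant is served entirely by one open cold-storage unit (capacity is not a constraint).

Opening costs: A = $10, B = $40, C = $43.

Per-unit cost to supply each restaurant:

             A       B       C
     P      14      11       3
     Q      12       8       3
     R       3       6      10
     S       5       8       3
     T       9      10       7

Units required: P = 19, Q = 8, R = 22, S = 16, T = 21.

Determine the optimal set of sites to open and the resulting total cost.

Open A and C; minimum total cost 395.

For any fixed open set, each restaurant goes to its cheapest open site; total = fixed + service.
{A, C}: P→C 3·19=57, Q→C 3·8=24, R→A 3·22=66, S→C 3·16=48, T→C 7·21=147. Service 342; fixed 53; total 395.
{A, B, C}: P→C 3·19=57, Q→C 3·8=24, R→A 3·22=66, S→C 3·16=48, T→C 7·21=147. Service 342; fixed 93; total 435.
{B, C}: service 408 + fixed 83 = 491
{A}: service 697 + fixed 10 = 707
No other subset beats 395.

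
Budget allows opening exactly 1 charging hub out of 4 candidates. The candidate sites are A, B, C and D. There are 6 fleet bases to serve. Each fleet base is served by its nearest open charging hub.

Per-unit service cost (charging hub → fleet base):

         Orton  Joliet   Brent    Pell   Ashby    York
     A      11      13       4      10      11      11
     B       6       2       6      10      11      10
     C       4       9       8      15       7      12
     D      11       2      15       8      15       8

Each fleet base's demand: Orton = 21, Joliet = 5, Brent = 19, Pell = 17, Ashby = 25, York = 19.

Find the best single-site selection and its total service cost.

Choose B only; total service cost 885.

With exactly 1 open, each fleet base uses its cheapest among the chosen.
{B}: Orton→B 6·21=126, Joliet→B 2·5=10, Brent→B 6·19=114, Pell→B 10·17=170, Ashby→B 11·25=275, York→B 10·19=190. Service cost 885.
{C}: service cost 939
{A}: service cost 1026
Among all 4 size-1 choices, {B} is lowest.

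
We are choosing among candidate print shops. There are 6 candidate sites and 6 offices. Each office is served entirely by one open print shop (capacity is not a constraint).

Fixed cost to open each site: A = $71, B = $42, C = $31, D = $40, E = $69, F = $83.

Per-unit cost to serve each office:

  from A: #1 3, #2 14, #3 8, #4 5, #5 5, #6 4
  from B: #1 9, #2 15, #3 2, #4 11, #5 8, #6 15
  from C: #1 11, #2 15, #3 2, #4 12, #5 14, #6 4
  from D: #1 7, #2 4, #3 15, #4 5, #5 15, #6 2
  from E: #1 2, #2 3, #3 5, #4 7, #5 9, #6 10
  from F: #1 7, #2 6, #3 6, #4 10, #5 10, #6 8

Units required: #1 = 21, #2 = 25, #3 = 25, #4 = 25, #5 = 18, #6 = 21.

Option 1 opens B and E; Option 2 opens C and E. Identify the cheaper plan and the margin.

Option 2 is cheaper by 119.

Option 1: {B, E}: #1→E 2·21=42, #2→E 3·25=75, #3→B 2·25=50, #4→E 7·25=175, #5→B 8·18=144, #6→E 10·21=210. Service 696; fixed 111; total 807.
Option 2: {C, E}: #1→E 2·21=42, #2→E 3·25=75, #3→C 2·25=50, #4→E 7·25=175, #5→E 9·18=162, #6→C 4·21=84. Service 588; fixed 100; total 688.
Difference: |807 − 688| = 119.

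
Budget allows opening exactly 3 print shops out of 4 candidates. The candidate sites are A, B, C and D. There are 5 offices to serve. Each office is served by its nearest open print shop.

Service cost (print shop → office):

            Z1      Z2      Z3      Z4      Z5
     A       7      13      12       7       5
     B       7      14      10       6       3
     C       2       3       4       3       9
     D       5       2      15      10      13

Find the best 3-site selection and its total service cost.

With exactly 3 open, each office uses its cheapest among the chosen.
{B, C, D}: Z1→C 2, Z2→D 2, Z3→C 4, Z4→C 3, Z5→B 3. Service cost 14.
{A, B, C}: service cost 15
{A, C, D}: service cost 16
Among all 4 size-3 choices, {B, C, D} is lowest.

Choose B, C and D; total service cost 14.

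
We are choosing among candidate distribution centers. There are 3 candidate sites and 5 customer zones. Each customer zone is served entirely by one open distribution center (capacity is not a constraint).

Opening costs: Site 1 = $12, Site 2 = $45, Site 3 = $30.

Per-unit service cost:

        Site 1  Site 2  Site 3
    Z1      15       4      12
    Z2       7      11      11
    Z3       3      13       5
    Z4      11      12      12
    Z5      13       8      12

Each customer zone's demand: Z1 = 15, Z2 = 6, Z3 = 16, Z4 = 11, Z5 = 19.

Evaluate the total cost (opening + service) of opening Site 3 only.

Each customer zone is assigned to its cheapest site among the open ones.
{Site 3}: Z1→Site 3 12·15=180, Z2→Site 3 11·6=66, Z3→Site 3 5·16=80, Z4→Site 3 12·11=132, Z5→Site 3 12·19=228. Service 686; fixed 30; total 716.

Total cost: 716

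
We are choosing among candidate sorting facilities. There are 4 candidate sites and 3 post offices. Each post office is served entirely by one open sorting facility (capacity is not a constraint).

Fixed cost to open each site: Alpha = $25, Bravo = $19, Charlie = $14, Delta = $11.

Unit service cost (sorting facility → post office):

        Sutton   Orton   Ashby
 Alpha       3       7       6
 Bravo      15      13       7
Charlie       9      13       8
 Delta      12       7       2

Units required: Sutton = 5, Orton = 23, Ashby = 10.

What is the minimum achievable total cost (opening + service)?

For any fixed open set, each post office goes to its cheapest open site; total = fixed + service.
{Alpha, Delta}: Sutton→Alpha 3·5=15, Orton→Alpha 7·23=161, Ashby→Delta 2·10=20. Service 196; fixed 36; total 232.
{Alpha, Charlie, Delta}: service 196 + fixed 50 = 246
{Alpha, Bravo, Delta}: service 196 + fixed 55 = 251
{Alpha, Bravo, Charlie, Delta}: Sutton→Alpha 3·5=15, Orton→Alpha 7·23=161, Ashby→Delta 2·10=20. Service 196; fixed 69; total 265.
(All 15 nonempty subsets were checked; Alpha and Delta is lowest.)

Minimum total cost: 232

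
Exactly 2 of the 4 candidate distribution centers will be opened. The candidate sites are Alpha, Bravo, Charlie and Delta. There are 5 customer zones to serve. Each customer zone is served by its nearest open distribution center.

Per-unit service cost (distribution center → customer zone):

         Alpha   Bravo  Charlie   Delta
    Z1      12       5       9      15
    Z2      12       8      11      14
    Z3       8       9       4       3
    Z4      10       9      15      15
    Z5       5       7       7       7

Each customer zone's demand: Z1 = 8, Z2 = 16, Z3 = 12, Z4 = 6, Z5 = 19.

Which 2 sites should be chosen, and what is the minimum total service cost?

With exactly 2 open, each customer zone uses its cheapest among the chosen.
{Bravo, Delta}: Z1→Bravo 5·8=40, Z2→Bravo 8·16=128, Z3→Delta 3·12=36, Z4→Bravo 9·6=54, Z5→Bravo 7·19=133. Service cost 391.
{Bravo, Charlie}: service cost 403
{Alpha, Bravo}: service cost 413
Among all 6 size-2 choices, {Bravo, Delta} is lowest.

Choose Bravo and Delta; total service cost 391.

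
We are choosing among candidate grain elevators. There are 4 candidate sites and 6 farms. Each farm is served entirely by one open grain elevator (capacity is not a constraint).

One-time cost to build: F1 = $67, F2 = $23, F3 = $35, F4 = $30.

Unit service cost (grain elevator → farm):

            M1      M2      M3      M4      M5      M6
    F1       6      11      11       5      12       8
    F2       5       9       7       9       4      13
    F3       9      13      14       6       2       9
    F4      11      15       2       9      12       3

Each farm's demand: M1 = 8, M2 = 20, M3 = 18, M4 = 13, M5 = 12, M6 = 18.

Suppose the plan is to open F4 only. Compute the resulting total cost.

Each farm is assigned to its cheapest site among the open ones.
{F4}: M1→F4 11·8=88, M2→F4 15·20=300, M3→F4 2·18=36, M4→F4 9·13=117, M5→F4 12·12=144, M6→F4 3·18=54. Service 739; fixed 30; total 769.

Total cost: 769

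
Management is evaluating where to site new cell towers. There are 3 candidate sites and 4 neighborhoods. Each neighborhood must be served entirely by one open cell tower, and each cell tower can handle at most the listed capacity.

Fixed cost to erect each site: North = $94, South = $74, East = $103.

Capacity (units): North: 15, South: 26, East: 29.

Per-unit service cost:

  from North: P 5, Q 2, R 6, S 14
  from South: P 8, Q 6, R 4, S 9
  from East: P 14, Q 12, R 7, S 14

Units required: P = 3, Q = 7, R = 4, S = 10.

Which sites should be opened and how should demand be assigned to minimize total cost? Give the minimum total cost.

Minimum total cost: 246

Open {South}: P→South 8·3=24, Q→South 6·7=42, R→South 4·4=16, S→South 9·10=90.
Loads: South carries 24/26. Service 172; fixed 74; total 246.
Next best feasible plan costs 303.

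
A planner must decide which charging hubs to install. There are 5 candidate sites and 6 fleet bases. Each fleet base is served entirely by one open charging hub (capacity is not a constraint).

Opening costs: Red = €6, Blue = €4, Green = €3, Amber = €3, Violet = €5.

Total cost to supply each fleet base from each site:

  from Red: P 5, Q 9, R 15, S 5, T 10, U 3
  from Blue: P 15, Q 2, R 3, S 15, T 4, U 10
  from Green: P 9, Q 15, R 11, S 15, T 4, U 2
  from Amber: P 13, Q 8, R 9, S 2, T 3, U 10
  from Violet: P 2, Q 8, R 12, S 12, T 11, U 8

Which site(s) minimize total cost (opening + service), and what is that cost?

Open Blue, Green, Amber and Violet; minimum total cost 29.

For any fixed open set, each fleet base goes to its cheapest open site; total = fixed + service.
{Blue, Green, Amber, Violet}: P→Violet 2, Q→Blue 2, R→Blue 3, S→Amber 2, T→Amber 3, U→Green 2. Service 14; fixed 15; total 29.
{Red, Blue, Amber}: service 18 + fixed 13 = 31
{Blue, Green, Amber}: P→Green 9, Q→Blue 2, R→Blue 3, S→Amber 2, T→Amber 3, U→Green 2. Service 21; fixed 10; total 31.
{Red, Blue, Green, Amber, Violet}: service 14 + fixed 21 = 35
No other subset beats 29.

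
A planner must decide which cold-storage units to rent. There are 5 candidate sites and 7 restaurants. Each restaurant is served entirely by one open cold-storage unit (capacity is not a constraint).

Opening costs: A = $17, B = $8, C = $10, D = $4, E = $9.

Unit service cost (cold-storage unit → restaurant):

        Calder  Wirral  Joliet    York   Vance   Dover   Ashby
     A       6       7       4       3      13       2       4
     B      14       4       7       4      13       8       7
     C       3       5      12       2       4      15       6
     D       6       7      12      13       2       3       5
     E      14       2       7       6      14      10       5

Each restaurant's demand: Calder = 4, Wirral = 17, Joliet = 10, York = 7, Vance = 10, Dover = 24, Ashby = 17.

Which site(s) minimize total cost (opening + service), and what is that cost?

For any fixed open set, each restaurant goes to its cheapest open site; total = fixed + service.
{A, C, D, E}: Calder→C 3·4=12, Wirral→E 2·17=34, Joliet→A 4·10=40, York→C 2·7=14, Vance→D 2·10=20, Dover→A 2·24=48, Ashby→A 4·17=68. Service 236; fixed 40; total 276.
{A, B, C, D, E}: service 236 + fixed 48 = 284
{A, D, E}: Calder→A 6·4=24, Wirral→E 2·17=34, Joliet→A 4·10=40, York→A 3·7=21, Vance→D 2·10=20, Dover→A 2·24=48, Ashby→A 4·17=68. Service 255; fixed 30; total 285.
{D}: service 531 + fixed 4 = 535
No other subset beats 276.

Open A, C, D and E; minimum total cost 276.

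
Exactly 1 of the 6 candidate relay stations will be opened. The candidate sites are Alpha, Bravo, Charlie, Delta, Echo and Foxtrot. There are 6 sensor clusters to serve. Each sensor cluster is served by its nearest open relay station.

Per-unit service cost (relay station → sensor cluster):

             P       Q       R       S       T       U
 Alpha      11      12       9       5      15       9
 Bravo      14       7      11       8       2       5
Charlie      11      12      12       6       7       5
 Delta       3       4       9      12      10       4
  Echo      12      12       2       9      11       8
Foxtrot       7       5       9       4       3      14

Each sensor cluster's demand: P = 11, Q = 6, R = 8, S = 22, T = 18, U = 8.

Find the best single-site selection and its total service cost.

With exactly 1 open, each sensor cluster uses its cheapest among the chosen.
{Foxtrot}: P→Foxtrot 7·11=77, Q→Foxtrot 5·6=30, R→Foxtrot 9·8=72, S→Foxtrot 4·22=88, T→Foxtrot 3·18=54, U→Foxtrot 14·8=112. Service cost 433.
{Bravo}: service cost 536
{Charlie}: service cost 587
Among all 6 size-1 choices, {Foxtrot} is lowest.

Choose Foxtrot only; total service cost 433.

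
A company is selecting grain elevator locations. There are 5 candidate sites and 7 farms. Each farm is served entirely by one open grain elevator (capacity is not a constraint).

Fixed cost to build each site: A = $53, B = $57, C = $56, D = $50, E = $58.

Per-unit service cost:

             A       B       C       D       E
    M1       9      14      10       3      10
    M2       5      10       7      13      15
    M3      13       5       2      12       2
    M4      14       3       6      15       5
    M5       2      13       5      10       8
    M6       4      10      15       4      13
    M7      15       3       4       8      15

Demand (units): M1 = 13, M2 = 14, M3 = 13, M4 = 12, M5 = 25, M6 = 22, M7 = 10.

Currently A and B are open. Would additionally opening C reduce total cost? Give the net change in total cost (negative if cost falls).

No — net change +17 (cost rises by 17).

Current service cost with {A, B}: 456.
Adding C: each farm re-picks its cheapest; new service cost 417, saving 39.
Extra fixed cost: 56. Net change = 56 − 39 = 17.
(Totals: 566 → 583.)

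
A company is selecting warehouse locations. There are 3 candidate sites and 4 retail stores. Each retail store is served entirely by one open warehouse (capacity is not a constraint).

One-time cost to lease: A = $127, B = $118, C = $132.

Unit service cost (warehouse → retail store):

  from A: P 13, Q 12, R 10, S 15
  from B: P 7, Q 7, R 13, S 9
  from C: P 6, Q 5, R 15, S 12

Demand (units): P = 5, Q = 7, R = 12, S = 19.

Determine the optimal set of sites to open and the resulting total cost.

Open B only; minimum total cost 529.

For any fixed open set, each retail store goes to its cheapest open site; total = fixed + service.
{B}: P→B 7·5=35, Q→B 7·7=49, R→B 13·12=156, S→B 9·19=171. Service 411; fixed 118; total 529.
{C}: P→C 6·5=30, Q→C 5·7=35, R→C 15·12=180, S→C 12·19=228. Service 473; fixed 132; total 605.
{A, B}: P→B 7·5=35, Q→B 7·7=49, R→A 10·12=120, S→B 9·19=171. Service 375; fixed 245; total 620.
{A, B, C}: service 356 + fixed 377 = 733
(All 7 nonempty subsets were checked; B only is lowest.)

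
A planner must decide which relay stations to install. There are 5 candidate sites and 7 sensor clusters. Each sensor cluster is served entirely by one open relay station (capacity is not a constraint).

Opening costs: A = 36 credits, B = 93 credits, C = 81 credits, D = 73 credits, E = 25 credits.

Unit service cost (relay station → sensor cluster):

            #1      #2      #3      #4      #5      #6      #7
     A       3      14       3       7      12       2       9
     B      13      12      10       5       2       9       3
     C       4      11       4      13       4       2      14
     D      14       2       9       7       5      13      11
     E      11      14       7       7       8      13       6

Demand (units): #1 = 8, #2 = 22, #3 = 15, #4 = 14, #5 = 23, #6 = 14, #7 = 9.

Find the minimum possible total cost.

Minimum total cost: 486

For any fixed open set, each sensor cluster goes to its cheapest open site; total = fixed + service.
{A, B, D}: #1→A 3·8=24, #2→D 2·22=44, #3→A 3·15=45, #4→B 5·14=70, #5→B 2·23=46, #6→A 2·14=28, #7→B 3·9=27. Service 284; fixed 202; total 486.
{A, B, D, E}: #1→A 3·8=24, #2→D 2·22=44, #3→A 3·15=45, #4→B 5·14=70, #5→B 2·23=46, #6→A 2·14=28, #7→B 3·9=27. Service 284; fixed 227; total 511.
{A, D, E}: service 408 + fixed 134 = 542
{A, B, C, D, E}: service 284 + fixed 308 = 592
No other subset beats 486.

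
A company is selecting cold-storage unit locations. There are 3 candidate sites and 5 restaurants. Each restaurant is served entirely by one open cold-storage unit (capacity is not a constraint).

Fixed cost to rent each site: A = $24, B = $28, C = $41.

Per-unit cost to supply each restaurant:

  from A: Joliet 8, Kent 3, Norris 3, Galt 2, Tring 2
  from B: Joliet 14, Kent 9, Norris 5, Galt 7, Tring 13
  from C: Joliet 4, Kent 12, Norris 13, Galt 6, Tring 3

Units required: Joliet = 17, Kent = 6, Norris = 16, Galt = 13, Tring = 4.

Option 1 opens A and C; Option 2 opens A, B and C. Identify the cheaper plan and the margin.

Option 1 is cheaper by 28.

Option 1: {A, C}: Joliet→C 4·17=68, Kent→A 3·6=18, Norris→A 3·16=48, Galt→A 2·13=26, Tring→A 2·4=8. Service 168; fixed 65; total 233.
Option 2: {A, B, C}: Joliet→C 4·17=68, Kent→A 3·6=18, Norris→A 3·16=48, Galt→A 2·13=26, Tring→A 2·4=8. Service 168; fixed 93; total 261.
Difference: |233 − 261| = 28.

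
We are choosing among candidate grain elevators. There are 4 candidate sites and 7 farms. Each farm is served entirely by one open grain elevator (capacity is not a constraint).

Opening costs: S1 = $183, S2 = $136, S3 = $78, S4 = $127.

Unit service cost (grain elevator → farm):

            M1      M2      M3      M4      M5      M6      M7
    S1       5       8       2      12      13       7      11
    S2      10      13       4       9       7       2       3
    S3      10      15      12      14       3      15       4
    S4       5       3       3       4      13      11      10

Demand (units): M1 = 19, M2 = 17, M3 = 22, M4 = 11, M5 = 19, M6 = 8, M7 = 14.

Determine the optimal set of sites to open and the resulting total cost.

Open S3 and S4; minimum total cost 662.

For any fixed open set, each farm goes to its cheapest open site; total = fixed + service.
{S3, S4}: M1→S4 5·19=95, M2→S4 3·17=51, M3→S4 3·22=66, M4→S4 4·11=44, M5→S3 3·19=57, M6→S4 11·8=88, M7→S3 4·14=56. Service 457; fixed 205; total 662.
{S2, S4}: M1→S4 5·19=95, M2→S4 3·17=51, M3→S4 3·22=66, M4→S4 4·11=44, M5→S2 7·19=133, M6→S2 2·8=16, M7→S2 3·14=42. Service 447; fixed 263; total 710.
{S2, S3, S4}: M1→S4 5·19=95, M2→S4 3·17=51, M3→S4 3·22=66, M4→S4 4·11=44, M5→S3 3·19=57, M6→S2 2·8=16, M7→S2 3·14=42. Service 371; fixed 341; total 712.
{S1, S2, S3, S4}: M1→S1 5·19=95, M2→S4 3·17=51, M3→S1 2·22=44, M4→S4 4·11=44, M5→S3 3·19=57, M6→S2 2·8=16, M7→S2 3·14=42. Service 349; fixed 524; total 873.
No other subset beats 662.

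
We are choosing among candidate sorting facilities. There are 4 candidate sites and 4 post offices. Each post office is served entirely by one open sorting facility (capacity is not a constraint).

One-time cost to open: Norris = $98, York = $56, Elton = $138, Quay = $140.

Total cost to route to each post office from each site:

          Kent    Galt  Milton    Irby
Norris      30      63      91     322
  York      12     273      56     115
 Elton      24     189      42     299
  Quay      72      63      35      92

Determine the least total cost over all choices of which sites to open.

For any fixed open set, each post office goes to its cheapest open site; total = fixed + service.
{York, Quay}: Kent→York 12, Galt→Quay 63, Milton→Quay 35, Irby→Quay 92. Service 202; fixed 196; total 398.
{Norris, York}: service 246 + fixed 154 = 400
{Quay}: service 262 + fixed 140 = 402
{Norris, York, Elton, Quay}: service 202 + fixed 432 = 634
No other subset beats 398.

Minimum total cost: 398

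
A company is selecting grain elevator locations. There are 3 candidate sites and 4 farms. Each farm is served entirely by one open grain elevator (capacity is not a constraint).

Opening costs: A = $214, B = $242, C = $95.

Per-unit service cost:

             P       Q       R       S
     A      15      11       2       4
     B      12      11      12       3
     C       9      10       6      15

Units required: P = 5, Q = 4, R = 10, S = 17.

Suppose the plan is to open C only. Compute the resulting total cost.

Total cost: 495

Each farm is assigned to its cheapest site among the open ones.
{C}: P→C 9·5=45, Q→C 10·4=40, R→C 6·10=60, S→C 15·17=255. Service 400; fixed 95; total 495.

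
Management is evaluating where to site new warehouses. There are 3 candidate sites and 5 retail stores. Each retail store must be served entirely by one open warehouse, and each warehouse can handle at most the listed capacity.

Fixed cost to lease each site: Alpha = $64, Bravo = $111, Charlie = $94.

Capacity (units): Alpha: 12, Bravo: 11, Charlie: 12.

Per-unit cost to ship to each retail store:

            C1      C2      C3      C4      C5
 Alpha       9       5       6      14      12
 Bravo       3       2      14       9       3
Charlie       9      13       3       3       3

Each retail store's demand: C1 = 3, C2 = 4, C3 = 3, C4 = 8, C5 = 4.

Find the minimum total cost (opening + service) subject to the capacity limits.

Minimum total cost: 259

Open {Alpha, Charlie}: C1→Alpha 9·3=27, C2→Alpha 5·4=20, C3→Alpha 6·3=18, C4→Charlie 3·8=24, C5→Charlie 3·4=12.
Loads: Alpha carries 10/12, Charlie carries 12/12. Service 101; fixed 158; total 259.
Next best feasible plan costs 267.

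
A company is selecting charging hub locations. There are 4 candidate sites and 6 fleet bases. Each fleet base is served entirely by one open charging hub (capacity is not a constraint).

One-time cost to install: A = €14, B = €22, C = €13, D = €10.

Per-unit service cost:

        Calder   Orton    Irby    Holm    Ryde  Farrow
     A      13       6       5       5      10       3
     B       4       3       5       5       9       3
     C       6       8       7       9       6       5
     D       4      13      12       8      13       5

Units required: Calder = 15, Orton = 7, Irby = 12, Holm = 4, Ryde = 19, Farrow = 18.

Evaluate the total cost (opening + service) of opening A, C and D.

Each fleet base is assigned to its cheapest site among the open ones.
{A, C, D}: Calder→D 4·15=60, Orton→A 6·7=42, Irby→A 5·12=60, Holm→A 5·4=20, Ryde→C 6·19=114, Farrow→A 3·18=54. Service 350; fixed 37; total 387.

Total cost: 387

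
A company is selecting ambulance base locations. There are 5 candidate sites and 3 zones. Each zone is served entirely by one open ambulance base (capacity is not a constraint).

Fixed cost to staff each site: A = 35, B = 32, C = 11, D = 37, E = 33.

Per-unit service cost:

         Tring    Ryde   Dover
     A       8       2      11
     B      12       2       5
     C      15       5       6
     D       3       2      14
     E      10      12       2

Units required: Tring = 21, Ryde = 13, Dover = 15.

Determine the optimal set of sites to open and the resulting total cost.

For any fixed open set, each zone goes to its cheapest open site; total = fixed + service.
{D, E}: Tring→D 3·21=63, Ryde→D 2·13=26, Dover→E 2·15=30. Service 119; fixed 70; total 189.
{C, D, E}: Tring→D 3·21=63, Ryde→D 2·13=26, Dover→E 2·15=30. Service 119; fixed 81; total 200.
{B, D, E}: Tring→D 3·21=63, Ryde→B 2·13=26, Dover→E 2·15=30. Service 119; fixed 102; total 221.
{A, B, C, D, E}: service 119 + fixed 148 = 267
No other subset beats 189.

Open D and E; minimum total cost 189.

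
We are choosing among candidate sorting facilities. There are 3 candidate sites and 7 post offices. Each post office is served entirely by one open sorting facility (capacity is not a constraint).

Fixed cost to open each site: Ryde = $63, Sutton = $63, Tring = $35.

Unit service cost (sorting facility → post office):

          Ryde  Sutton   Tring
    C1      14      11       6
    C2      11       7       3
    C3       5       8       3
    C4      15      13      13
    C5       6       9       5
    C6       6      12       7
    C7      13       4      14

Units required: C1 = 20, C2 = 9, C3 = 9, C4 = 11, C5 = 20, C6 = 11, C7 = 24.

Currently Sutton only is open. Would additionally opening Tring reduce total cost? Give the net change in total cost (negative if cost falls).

Yes — net change −281 (cost falls by 281).

Current service cost with {Sutton}: 906.
Adding Tring: each post office re-picks its cheapest; new service cost 590, saving 316.
Extra fixed cost: 35. Net change = 35 − 316 = -281.
(Totals: 969 → 688.)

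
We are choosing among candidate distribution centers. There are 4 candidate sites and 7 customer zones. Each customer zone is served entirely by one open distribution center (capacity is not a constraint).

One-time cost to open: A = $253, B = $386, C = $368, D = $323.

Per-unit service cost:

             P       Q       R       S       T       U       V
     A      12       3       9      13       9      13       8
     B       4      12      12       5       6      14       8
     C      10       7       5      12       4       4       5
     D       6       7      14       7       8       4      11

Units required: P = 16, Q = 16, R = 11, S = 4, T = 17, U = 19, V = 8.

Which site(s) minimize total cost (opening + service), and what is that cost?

For any fixed open set, each customer zone goes to its cheapest open site; total = fixed + service.
{C}: P→C 10·16=160, Q→C 7·16=112, R→C 5·11=55, S→C 12·4=48, T→C 4·17=68, U→C 4·19=76, V→C 5·8=40. Service 559; fixed 368; total 927.
{D}: P→D 6·16=96, Q→D 7·16=112, R→D 14·11=154, S→D 7·4=28, T→D 8·17=136, U→D 4·19=76, V→D 11·8=88. Service 690; fixed 323; total 1013.
{A}: P→A 12·16=192, Q→A 3·16=48, R→A 9·11=99, S→A 13·4=52, T→A 9·17=153, U→A 13·19=247, V→A 8·8=64. Service 855; fixed 253; total 1108.
{A, B, C, D}: P→B 4·16=64, Q→A 3·16=48, R→C 5·11=55, S→B 5·4=20, T→C 4·17=68, U→C 4·19=76, V→C 5·8=40. Service 371; fixed 1330; total 1701.
(All 15 nonempty subsets were checked; C only is lowest.)

Open C only; minimum total cost 927.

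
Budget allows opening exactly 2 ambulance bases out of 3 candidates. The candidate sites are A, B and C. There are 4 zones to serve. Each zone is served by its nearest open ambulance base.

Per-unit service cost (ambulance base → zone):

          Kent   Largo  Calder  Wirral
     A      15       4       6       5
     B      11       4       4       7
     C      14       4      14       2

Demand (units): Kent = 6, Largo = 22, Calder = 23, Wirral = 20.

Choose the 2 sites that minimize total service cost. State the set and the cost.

Choose B and C; total service cost 286.

With exactly 2 open, each zone uses its cheapest among the chosen.
{B, C}: Kent→B 11·6=66, Largo→B 4·22=88, Calder→B 4·23=92, Wirral→C 2·20=40. Service cost 286.
{A, B}: service cost 346
{A, C}: service cost 350
Among all 3 size-2 choices, {B, C} is lowest.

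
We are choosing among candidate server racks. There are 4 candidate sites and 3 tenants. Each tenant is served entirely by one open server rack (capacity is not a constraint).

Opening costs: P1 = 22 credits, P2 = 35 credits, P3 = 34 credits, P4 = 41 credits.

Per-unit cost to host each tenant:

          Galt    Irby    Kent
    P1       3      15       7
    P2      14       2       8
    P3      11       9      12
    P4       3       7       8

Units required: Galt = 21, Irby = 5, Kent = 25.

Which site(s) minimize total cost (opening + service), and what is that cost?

For any fixed open set, each tenant goes to its cheapest open site; total = fixed + service.
{P1, P2}: Galt→P1 3·21=63, Irby→P2 2·5=10, Kent→P1 7·25=175. Service 248; fixed 57; total 305.
{P1}: Galt→P1 3·21=63, Irby→P1 15·5=75, Kent→P1 7·25=175. Service 313; fixed 22; total 335.
{P1, P4}: Galt→P1 3·21=63, Irby→P4 7·5=35, Kent→P1 7·25=175. Service 273; fixed 63; total 336.
{P1, P2, P3, P4}: service 248 + fixed 132 = 380
(All 15 nonempty subsets were checked; P1 and P2 is lowest.)

Open P1 and P2; minimum total cost 305.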